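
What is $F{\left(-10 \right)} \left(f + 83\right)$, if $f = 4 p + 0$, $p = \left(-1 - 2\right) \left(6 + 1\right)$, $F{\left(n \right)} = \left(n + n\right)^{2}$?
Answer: $-400$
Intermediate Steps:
$F{\left(n \right)} = 4 n^{2}$ ($F{\left(n \right)} = \left(2 n\right)^{2} = 4 n^{2}$)
$p = -21$ ($p = \left(-3\right) 7 = -21$)
$f = -84$ ($f = 4 \left(-21\right) + 0 = -84 + 0 = -84$)
$F{\left(-10 \right)} \left(f + 83\right) = 4 \left(-10\right)^{2} \left(-84 + 83\right) = 4 \cdot 100 \left(-1\right) = 400 \left(-1\right) = -400$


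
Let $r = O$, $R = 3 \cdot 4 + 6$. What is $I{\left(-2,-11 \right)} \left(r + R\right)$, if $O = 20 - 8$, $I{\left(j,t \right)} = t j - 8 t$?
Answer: $3300$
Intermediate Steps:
$I{\left(j,t \right)} = - 8 t + j t$ ($I{\left(j,t \right)} = j t - 8 t = - 8 t + j t$)
$O = 12$ ($O = 20 - 8 = 12$)
$R = 18$ ($R = 12 + 6 = 18$)
$r = 12$
$I{\left(-2,-11 \right)} \left(r + R\right) = - 11 \left(-8 - 2\right) \left(12 + 18\right) = \left(-11\right) \left(-10\right) 30 = 110 \cdot 30 = 3300$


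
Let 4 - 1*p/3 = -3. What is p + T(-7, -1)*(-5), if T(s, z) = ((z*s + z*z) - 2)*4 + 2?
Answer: -109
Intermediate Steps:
p = 21 (p = 12 - 3*(-3) = 12 + 9 = 21)
T(s, z) = -6 + 4*z² + 4*s*z (T(s, z) = ((s*z + z²) - 2)*4 + 2 = ((z² + s*z) - 2)*4 + 2 = (-2 + z² + s*z)*4 + 2 = (-8 + 4*z² + 4*s*z) + 2 = -6 + 4*z² + 4*s*z)
p + T(-7, -1)*(-5) = 21 + (-6 + 4*(-1)² + 4*(-7)*(-1))*(-5) = 21 + (-6 + 4*1 + 28)*(-5) = 21 + (-6 + 4 + 28)*(-5) = 21 + 26*(-5) = 21 - 130 = -109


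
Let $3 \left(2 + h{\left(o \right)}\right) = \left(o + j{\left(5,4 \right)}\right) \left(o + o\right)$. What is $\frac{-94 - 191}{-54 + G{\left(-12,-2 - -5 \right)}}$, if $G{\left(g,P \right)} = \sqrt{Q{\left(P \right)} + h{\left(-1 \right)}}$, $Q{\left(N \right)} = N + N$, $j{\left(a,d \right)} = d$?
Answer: $\frac{7695}{1457} + \frac{285 \sqrt{2}}{2914} \approx 5.4197$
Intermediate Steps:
$h{\left(o \right)} = -2 + \frac{2 o \left(4 + o\right)}{3}$ ($h{\left(o \right)} = -2 + \frac{\left(o + 4\right) \left(o + o\right)}{3} = -2 + \frac{\left(4 + o\right) 2 o}{3} = -2 + \frac{2 o \left(4 + o\right)}{3}$)
$Q{\left(N \right)} = 2 N$
$G{\left(g,P \right)} = \sqrt{-4 + 2 P}$ ($G{\left(g,P \right)} = \sqrt{2 P + \left(-2 + \frac{2 \left(-1\right)^{2}}{3} + \frac{8}{3} \left(-1\right)\right)} = \sqrt{2 P - 4} = \sqrt{-4 + 2 P}$)
$\frac{-94 - 191}{-54 + G{\left(-12,-2 - -5 \right)}} = \frac{-94 - 191}{-54 + \sqrt{-4 + 2 \left(-2 - -5\right)}} = - \frac{285}{-54 + \sqrt{-4 + 2 \left(-2 + 5\right)}} = - \frac{285}{-54 + \sqrt{-4 + 2 \cdot 3}} = - \frac{285}{-54 + \sqrt{-4 + 6}} = - \frac{285}{-54 + \sqrt{2}}$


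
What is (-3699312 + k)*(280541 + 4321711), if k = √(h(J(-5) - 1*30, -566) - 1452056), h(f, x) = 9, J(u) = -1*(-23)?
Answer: -17025166050624 + 4602252*I*√1452047 ≈ -1.7025e+13 + 5.5458e+9*I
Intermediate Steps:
J(u) = 23
k = I*√1452047 (k = √(9 - 1452056) = √(-1452047) = I*√1452047 ≈ 1205.0*I)
(-3699312 + k)*(280541 + 4321711) = (-3699312 + I*√1452047)*(280541 + 4321711) = (-3699312 + I*√1452047)*4602252 = -17025166050624 + 4602252*I*√1452047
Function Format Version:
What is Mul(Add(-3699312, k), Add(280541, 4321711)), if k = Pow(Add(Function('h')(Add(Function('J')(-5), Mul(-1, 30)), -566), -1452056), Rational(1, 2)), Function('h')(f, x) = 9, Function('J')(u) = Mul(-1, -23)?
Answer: Add(-17025166050624, Mul(4602252, I, Pow(1452047, Rational(1, 2)))) ≈ Add(-1.7025e+13, Mul(5.5458e+9, I))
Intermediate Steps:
Function('J')(u) = 23
k = Mul(I, Pow(1452047, Rational(1, 2))) (k = Pow(Add(9, -1452056), Rational(1, 2)) = Pow(-1452047, Rational(1, 2)) = Mul(I, Pow(1452047, Rational(1, 2))) ≈ Mul(1205.0, I))
Mul(Add(-3699312, k), Add(280541, 4321711)) = Mul(Add(-3699312, Mul(I, Pow(1452047, Rational(1, 2)))), Add(280541, 4321711)) = Mul(Add(-3699312, Mul(I, Pow(1452047, Rational(1, 2)))), 4602252) = Add(-17025166050624, Mul(4602252, I, Pow(1452047, Rational(1, 2))))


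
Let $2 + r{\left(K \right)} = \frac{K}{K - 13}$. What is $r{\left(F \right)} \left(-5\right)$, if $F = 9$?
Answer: $\frac{85}{4} \approx 21.25$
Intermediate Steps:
$r{\left(K \right)} = -2 + \frac{K}{-13 + K}$ ($r{\left(K \right)} = -2 + \frac{K}{K - 13} = -2 + \frac{K}{-13 + K}$)
$r{\left(F \right)} \left(-5\right) = \frac{26 - 9}{-13 + 9} \left(-5\right) = \frac{26 - 9}{-4} \left(-5\right) = \left(- \frac{1}{4}\right) 17 \left(-5\right) = \left(- \frac{17}{4}\right) \left(-5\right) = \frac{85}{4}$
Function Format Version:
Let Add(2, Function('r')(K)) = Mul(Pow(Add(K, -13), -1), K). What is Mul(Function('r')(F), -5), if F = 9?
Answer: Rational(85, 4) ≈ 21.250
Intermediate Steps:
Function('r')(K) = Add(-2, Mul(K, Pow(Add(-13, K), -1))) (Function('r')(K) = Add(-2, Mul(Pow(Add(K, -13), -1), K)) = Add(-2, Mul(Pow(Add(-13, K), -1), K)) = Add(-2, Mul(K, Pow(Add(-13, K), -1))))
Mul(Function('r')(F), -5) = Mul(Mul(Pow(Add(-13, 9), -1), Add(26, Mul(-1, 9))), -5) = Mul(Mul(Pow(-4, -1), Add(26, -9)), -5) = Mul(Mul(Rational(-1, 4), 17), -5) = Mul(Rational(-17, 4), -5) = Rational(85, 4)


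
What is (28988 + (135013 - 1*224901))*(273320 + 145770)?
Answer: -25522581000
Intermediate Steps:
(28988 + (135013 - 1*224901))*(273320 + 145770) = (28988 + (135013 - 224901))*419090 = (28988 - 89888)*419090 = -60900*419090 = -25522581000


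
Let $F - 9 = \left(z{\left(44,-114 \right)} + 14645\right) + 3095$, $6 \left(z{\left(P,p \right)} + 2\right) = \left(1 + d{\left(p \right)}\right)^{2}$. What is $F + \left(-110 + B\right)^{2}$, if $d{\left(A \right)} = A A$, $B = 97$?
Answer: $\frac{169029505}{6} \approx 2.8172 \cdot 10^{7}$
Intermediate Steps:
$d{\left(A \right)} = A^{2}$
$z{\left(P,p \right)} = -2 + \frac{\left(1 + p^{2}\right)^{2}}{6}$
$F = \frac{169028491}{6}$ ($F = 9 - \left(-17738 - \frac{\left(1 + \left(-114\right)^{2}\right)^{2}}{6}\right) = 9 - \left(-17738 - \frac{\left(1 + 12996\right)^{2}}{6}\right) = 9 + \left(\left(\left(-2 + \frac{12997^{2}}{6}\right) + 14645\right) + 3095\right) = 9 + \left(\left(\left(-2 + \frac{1}{6} \cdot 168922009\right) + 14645\right) + 3095\right) = 9 + \left(\left(\left(-2 + \frac{168922009}{6}\right) + 14645\right) + 3095\right) = 9 + \left(\left(\frac{168921997}{6} + 14645\right) + 3095\right) = 9 + \left(\frac{169009867}{6} + 3095\right) = 9 + \frac{169028437}{6} = \frac{169028491}{6} \approx 2.8171 \cdot 10^{7}$)
$F + \left(-110 + B\right)^{2} = \frac{169028491}{6} + \left(-110 + 97\right)^{2} = \frac{169028491}{6} + \left(-13\right)^{2} = \frac{169028491}{6} + 169 = \frac{169029505}{6}$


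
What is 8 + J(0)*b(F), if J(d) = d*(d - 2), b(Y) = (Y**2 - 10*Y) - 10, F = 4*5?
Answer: 8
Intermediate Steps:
F = 20
b(Y) = -10 + Y**2 - 10*Y
J(d) = d*(-2 + d)
8 + J(0)*b(F) = 8 + (0*(-2 + 0))*(-10 + 20**2 - 10*20) = 8 + (0*(-2))*(-10 + 400 - 200) = 8 + 0*190 = 8 + 0 = 8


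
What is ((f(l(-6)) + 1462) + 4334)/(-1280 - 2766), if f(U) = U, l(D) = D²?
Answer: -2916/2023 ≈ -1.4414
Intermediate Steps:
((f(l(-6)) + 1462) + 4334)/(-1280 - 2766) = (((-6)² + 1462) + 4334)/(-1280 - 2766) = ((36 + 1462) + 4334)/(-4046) = (1498 + 4334)*(-1/4046) = 5832*(-1/4046) = -2916/2023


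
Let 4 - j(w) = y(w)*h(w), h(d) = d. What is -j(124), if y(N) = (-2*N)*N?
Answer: -3813252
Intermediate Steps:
y(N) = -2*N²
j(w) = 4 + 2*w³ (j(w) = 4 - (-2*w²)*w = 4 - (-2)*w³ = 4 + 2*w³)
-j(124) = -(4 + 2*124³) = -(4 + 2*1906624) = -(4 + 3813248) = -1*3813252 = -3813252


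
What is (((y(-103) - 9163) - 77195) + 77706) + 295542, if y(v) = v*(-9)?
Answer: 287817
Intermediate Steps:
y(v) = -9*v
(((y(-103) - 9163) - 77195) + 77706) + 295542 = (((-9*(-103) - 9163) - 77195) + 77706) + 295542 = (((927 - 9163) - 77195) + 77706) + 295542 = ((-8236 - 77195) + 77706) + 295542 = (-85431 + 77706) + 295542 = -7725 + 295542 = 287817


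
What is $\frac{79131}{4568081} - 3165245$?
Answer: $- \frac{14459095465714}{4568081} \approx -3.1652 \cdot 10^{6}$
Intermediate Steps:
$\frac{79131}{4568081} - 3165245 = - \frac{14459095465714}{4568081}$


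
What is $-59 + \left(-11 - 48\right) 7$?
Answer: $-472$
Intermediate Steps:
$-59 + \left(-11 - 48\right) 7 = -59 - 413 = -472$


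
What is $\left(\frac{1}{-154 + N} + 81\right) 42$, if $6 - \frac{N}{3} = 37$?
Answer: $\frac{840252}{247} \approx 3401.8$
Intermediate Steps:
$N = -93$ ($N = 18 - 111 = -93$)
$\left(\frac{1}{-154 + N} + 81\right) 42 = \left(\frac{1}{-154 - 93} + 81\right) 42 = \left(\frac{1}{-247} + 81\right) 42 = \left(- \frac{1}{247} + 81\right) 42 = \frac{20006}{247} \cdot 42 = \frac{840252}{247}$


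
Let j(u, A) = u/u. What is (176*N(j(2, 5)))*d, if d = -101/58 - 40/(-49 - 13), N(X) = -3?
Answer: 520344/899 ≈ 578.80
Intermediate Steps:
j(u, A) = 1
d = -1971/1798 (d = -101*1/58 - 40/(-62) = -101/58 - 40*(-1/62) = -101/58 + 20/31 = -1971/1798 ≈ -1.0962)
(176*N(j(2, 5)))*d = (176*(-3))*(-1971/1798) = -528*(-1971/1798) = 520344/899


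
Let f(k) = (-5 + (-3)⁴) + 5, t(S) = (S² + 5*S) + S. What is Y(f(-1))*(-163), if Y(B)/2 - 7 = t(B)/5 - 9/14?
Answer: -16153789/35 ≈ -4.6154e+5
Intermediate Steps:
t(S) = S² + 6*S
f(k) = 81 (f(k) = (-5 + 81) + 5 = 76 + 5 = 81)
Y(B) = 89/7 + 2*B*(6 + B)/5 (Y(B) = 14 + 2*((B*(6 + B))/5 - 9/14) = 14 + 2*((B*(6 + B))*(⅕) - 9*1/14) = 14 + 2*(B*(6 + B)/5 - 9/14) = 14 + 2*(-9/14 + B*(6 + B)/5) = 14 + (-9/7 + 2*B*(6 + B)/5) = 89/7 + 2*B*(6 + B)/5)
Y(f(-1))*(-163) = (89/7 + (⅖)*81*(6 + 81))*(-163) = (89/7 + (⅖)*81*87)*(-163) = (89/7 + 14094/5)*(-163) = (99103/35)*(-163) = -16153789/35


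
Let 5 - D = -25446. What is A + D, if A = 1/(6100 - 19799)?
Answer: 348653248/13699 ≈ 25451.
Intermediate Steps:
A = -1/13699 (A = 1/(-13699) = -1/13699 ≈ -7.2998e-5)
D = 25451 (D = 5 - 1*(-25446) = 5 + 25446 = 25451)
A + D = -1/13699 + 25451 = 348653248/13699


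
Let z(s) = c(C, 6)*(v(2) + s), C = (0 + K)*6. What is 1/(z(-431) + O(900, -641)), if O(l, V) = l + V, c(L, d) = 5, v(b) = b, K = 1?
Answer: -1/1886 ≈ -0.00053022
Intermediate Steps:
C = 6 (C = (0 + 1)*6 = 1*6 = 6)
z(s) = 10 + 5*s (z(s) = 5*(2 + s) = 10 + 5*s)
O(l, V) = V + l
1/(z(-431) + O(900, -641)) = 1/((10 + 5*(-431)) + (-641 + 900)) = 1/((10 - 2155) + 259) = 1/(-2145 + 259) = 1/(-1886) = -1/1886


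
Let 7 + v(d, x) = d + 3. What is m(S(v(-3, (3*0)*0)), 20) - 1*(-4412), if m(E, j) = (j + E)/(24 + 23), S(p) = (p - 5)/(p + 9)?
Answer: 207378/47 ≈ 4412.3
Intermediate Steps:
v(d, x) = -4 + d (v(d, x) = -7 + (d + 3) = -7 + (3 + d) = -4 + d)
S(p) = (-5 + p)/(9 + p)
m(E, j) = E/47 + j/47 (m(E, j) = (E + j)/47 = (E + j)*(1/47) = E/47 + j/47)
m(S(v(-3, (3*0)*0)), 20) - 1*(-4412) = (((-5 + (-4 - 3))/(9 + (-4 - 3)))/47 + (1/47)*20) - 1*(-4412) = (((-5 - 7)/(9 - 7))/47 + 20/47) + 4412 = ((-12/2)/47 + 20/47) + 4412 = (((1/2)*(-12))/47 + 20/47) + 4412 = ((1/47)*(-6) + 20/47) + 4412 = (-6/47 + 20/47) + 4412 = 14/47 + 4412 = 207378/47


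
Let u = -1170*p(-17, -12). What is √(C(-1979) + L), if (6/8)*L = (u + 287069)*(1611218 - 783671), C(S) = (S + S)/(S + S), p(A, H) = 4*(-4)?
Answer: 23*√637819205 ≈ 5.8087e+5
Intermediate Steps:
p(A, H) = -16
u = 18720 (u = -1170*(-16) = 18720)
C(S) = 1 (C(S) = (2*S)/((2*S)) = (2*S)*(1/(2*S)) = 1)
L = 337406359444 (L = 4*((18720 + 287069)*(1611218 - 783671))/3 = 4*(305789*827547)/3 = (4/3)*253054769583 = 337406359444)
√(C(-1979) + L) = √(1 + 337406359444) = √337406359445 = 23*√637819205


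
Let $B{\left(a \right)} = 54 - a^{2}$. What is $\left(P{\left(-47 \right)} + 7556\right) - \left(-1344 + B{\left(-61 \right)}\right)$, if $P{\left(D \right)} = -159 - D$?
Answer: $12455$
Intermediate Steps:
$\left(P{\left(-47 \right)} + 7556\right) - \left(-1344 + B{\left(-61 \right)}\right) = \left(\left(-159 - -47\right) + 7556\right) + \left(1344 - \left(54 - \left(-61\right)^{2}\right)\right) = \left(\left(-159 + 47\right) + 7556\right) + \left(1344 - \left(54 - 3721\right)\right) = \left(-112 + 7556\right) + \left(1344 - \left(54 - 3721\right)\right) = 7444 + \left(1344 - -3667\right) = 7444 + \left(1344 + 3667\right) = 7444 + 5011 = 12455$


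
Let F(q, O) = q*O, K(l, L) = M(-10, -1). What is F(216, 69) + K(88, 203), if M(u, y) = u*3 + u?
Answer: 14864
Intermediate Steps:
M(u, y) = 4*u (M(u, y) = 3*u + u = 4*u)
K(l, L) = -40 (K(l, L) = 4*(-10) = -40)
F(q, O) = O*q
F(216, 69) + K(88, 203) = 69*216 - 40 = 14904 - 40 = 14864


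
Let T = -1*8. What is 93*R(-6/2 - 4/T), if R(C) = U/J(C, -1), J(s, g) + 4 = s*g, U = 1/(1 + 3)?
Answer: -31/2 ≈ -15.500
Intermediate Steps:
T = -8
U = ¼ (U = 1/4 = ¼ ≈ 0.25000)
J(s, g) = -4 + g*s (J(s, g) = -4 + s*g = -4 + g*s)
R(C) = 1/(4*(-4 - C))
93*R(-6/2 - 4/T) = 93*(-1/(16 + 4*(-6/2 - 4/(-8)))) = 93*(-1/(16 + 4*(-6*½ - 4*(-⅛)))) = 93*(-1/(16 + 4*(-3 + ½))) = 93*(-1/(16 + 4*(-5/2))) = 93*(-1/(16 - 10)) = 93*(-1/6) = 93*(-1*⅙) = 93*(-⅙) = -31/2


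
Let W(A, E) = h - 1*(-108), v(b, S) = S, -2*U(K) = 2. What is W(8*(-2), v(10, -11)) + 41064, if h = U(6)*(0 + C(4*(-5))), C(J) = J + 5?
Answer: 41187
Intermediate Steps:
U(K) = -1 (U(K) = -½*2 = -1)
C(J) = 5 + J
h = 15 (h = -(0 + (5 + 4*(-5))) = -(0 + (5 - 20)) = -(0 - 15) = -1*(-15) = 15)
W(A, E) = 123 (W(A, E) = 15 - 1*(-108) = 15 + 108 = 123)
W(8*(-2), v(10, -11)) + 41064 = 123 + 41064 = 41187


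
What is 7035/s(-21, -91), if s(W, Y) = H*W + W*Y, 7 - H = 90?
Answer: 335/174 ≈ 1.9253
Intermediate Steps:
H = -83 (H = 7 - 1*90 = 7 - 90 = -83)
s(W, Y) = -83*W + W*Y
7035/s(-21, -91) = 7035/((-21*(-83 - 91))) = 7035/((-21*(-174))) = 7035/3654 = 7035*(1/3654) = 335/174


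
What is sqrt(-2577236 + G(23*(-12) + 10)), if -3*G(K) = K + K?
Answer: 38*I*sqrt(16062)/3 ≈ 1605.3*I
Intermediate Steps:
G(K) = -2*K/3 (G(K) = -(K + K)/3 = -2*K/3)
sqrt(-2577236 + G(23*(-12) + 10)) = sqrt(-2577236 - 2*(23*(-12) + 10)/3) = sqrt(-2577236 - 2*(-276 + 10)/3) = sqrt(-2577236 - 2/3*(-266)) = sqrt(-2577236 + 532/3) = sqrt(-7731176/3) = 38*I*sqrt(16062)/3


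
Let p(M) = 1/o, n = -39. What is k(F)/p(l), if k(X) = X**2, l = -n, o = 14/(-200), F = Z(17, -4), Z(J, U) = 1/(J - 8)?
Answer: -7/8100 ≈ -0.00086420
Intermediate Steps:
Z(J, U) = 1/(-8 + J)
F = 1/9 (F = 1/(-8 + 17) = 1/9 ≈ 0.11111)
o = -7/100 (o = 14*(-1/200) = -7/100 ≈ -0.070000)
l = 39 (l = -1*(-39) = 39)
p(M) = -100/7 (p(M) = 1/(-7/100) = -100/7)
k(F)/p(l) = (1/9)**2/(-100/7) = (1/81)*(-7/100) = -7/8100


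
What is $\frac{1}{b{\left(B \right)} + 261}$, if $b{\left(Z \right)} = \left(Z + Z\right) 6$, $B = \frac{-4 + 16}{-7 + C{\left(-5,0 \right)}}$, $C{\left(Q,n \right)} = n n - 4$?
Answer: $\frac{11}{2727} \approx 0.0040337$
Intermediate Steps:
$C{\left(Q,n \right)} = -4 + n^{2}$ ($C{\left(Q,n \right)} = n^{2} - 4 = -4 + n^{2}$)
$B = - \frac{12}{11}$ ($B = \frac{-4 + 16}{-7 - \left(4 - 0^{2}\right)} = \frac{12}{-7 + \left(-4 + 0\right)} = \frac{12}{-7 - 4} = \frac{12}{-11} = 12 \left(- \frac{1}{11}\right) = - \frac{12}{11} \approx -1.0909$)
$b{\left(Z \right)} = 12 Z$ ($b{\left(Z \right)} = 2 Z 6 = 12 Z$)
$\frac{1}{b{\left(B \right)} + 261} = \frac{1}{12 \left(- \frac{12}{11}\right) + 261} = \frac{1}{- \frac{144}{11} + 261} = \frac{1}{\frac{2727}{11}} = \frac{11}{2727}$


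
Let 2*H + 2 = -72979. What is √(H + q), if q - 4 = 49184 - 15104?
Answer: I*√9626/2 ≈ 49.056*I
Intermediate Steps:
H = -72981/2 (H = -1 + (½)*(-72979) = -1 - 72979/2 = -72981/2 ≈ -36491.)
q = 34084 (q = 4 + (49184 - 15104) = 4 + 34080 = 34084)
√(H + q) = √(-72981/2 + 34084) = √(-4813/2) = I*√9626/2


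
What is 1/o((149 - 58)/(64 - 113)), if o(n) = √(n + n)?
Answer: -I*√182/26 ≈ -0.51887*I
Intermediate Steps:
o(n) = √2*√n (o(n) = √(2*n) = √2*√n)
1/o((149 - 58)/(64 - 113)) = 1/(√2*√((149 - 58)/(64 - 113))) = 1/(√2*√(91/(-49))) = 1/(√2*√(91*(-1/49))) = 1/(√2*√(-13/7)) = 1/(√2*(I*√91/7)) = 1/(I*√182/7) = -I*√182/26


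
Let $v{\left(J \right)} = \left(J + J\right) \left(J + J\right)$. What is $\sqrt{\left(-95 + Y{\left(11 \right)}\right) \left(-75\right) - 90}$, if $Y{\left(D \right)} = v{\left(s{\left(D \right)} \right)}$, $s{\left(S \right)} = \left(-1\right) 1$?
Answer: $\sqrt{6735} \approx 82.067$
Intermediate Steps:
$s{\left(S \right)} = -1$
$v{\left(J \right)} = 4 J^{2}$ ($v{\left(J \right)} = 2 J 2 J = 4 J^{2}$)
$Y{\left(D \right)} = 4$ ($Y{\left(D \right)} = 4 \left(-1\right)^{2} = 4 \cdot 1 = 4$)
$\sqrt{\left(-95 + Y{\left(11 \right)}\right) \left(-75\right) - 90} = \sqrt{\left(-95 + 4\right) \left(-75\right) - 90} = \sqrt{\left(-91\right) \left(-75\right) - 90} = \sqrt{6825 - 90} = \sqrt{6735}$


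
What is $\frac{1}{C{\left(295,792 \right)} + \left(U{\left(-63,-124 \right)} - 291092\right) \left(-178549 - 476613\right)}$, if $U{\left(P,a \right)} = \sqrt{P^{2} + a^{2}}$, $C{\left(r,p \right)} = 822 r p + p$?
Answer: $\frac{47726117444}{9111127069215292224999} + \frac{327581 \sqrt{19345}}{18222254138430584449998} \approx 5.2407 \cdot 10^{-12}$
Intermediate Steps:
$C{\left(r,p \right)} = p + 822 p r$ ($C{\left(r,p \right)} = 822 p r + p = p + 822 p r$)
$\frac{1}{C{\left(295,792 \right)} + \left(U{\left(-63,-124 \right)} - 291092\right) \left(-178549 - 476613\right)} = \frac{1}{792 \left(1 + 822 \cdot 295\right) + \left(\sqrt{\left(-63\right)^{2} + \left(-124\right)^{2}} - 291092\right) \left(-178549 - 476613\right)} = \frac{1}{792 \left(1 + 242490\right) + \left(\sqrt{3969 + 15376} - 291092\right) \left(-655162\right)} = \frac{1}{792 \cdot 242491 + \left(\sqrt{19345} - 291092\right) \left(-655162\right)} = \frac{1}{192052872 + \left(-291092 + \sqrt{19345}\right) \left(-655162\right)} = \frac{1}{192052872 + \left(190712416904 - 655162 \sqrt{19345}\right)} = \frac{1}{190904469776 - 655162 \sqrt{19345}}$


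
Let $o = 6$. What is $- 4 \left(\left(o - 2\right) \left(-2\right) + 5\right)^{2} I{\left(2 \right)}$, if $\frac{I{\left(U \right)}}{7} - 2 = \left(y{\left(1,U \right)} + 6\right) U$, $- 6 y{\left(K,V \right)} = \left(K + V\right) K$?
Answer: $-3276$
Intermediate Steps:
$y{\left(K,V \right)} = - \frac{K \left(K + V\right)}{6}$ ($y{\left(K,V \right)} = - \frac{\left(K + V\right) K}{6} = - \frac{K \left(K + V\right)}{6}$)
$I{\left(U \right)} = 14 + 7 U \left(\frac{35}{6} - \frac{U}{6}\right)$ ($I{\left(U \right)} = 14 + 7 \left(\left(- \frac{1}{6}\right) 1 \left(1 + U\right) + 6\right) U = 14 + 7 \left(\left(- \frac{1}{6} - \frac{U}{6}\right) + 6\right) U = 14 + 7 \left(\frac{35}{6} - \frac{U}{6}\right) U = 14 + 7 U \left(\frac{35}{6} - \frac{U}{6}\right)$)
$- 4 \left(\left(o - 2\right) \left(-2\right) + 5\right)^{2} I{\left(2 \right)} = - 4 \left(\left(6 - 2\right) \left(-2\right) + 5\right)^{2} \left(14 - \frac{7 \cdot 2^{2}}{6} + \frac{245}{6} \cdot 2\right) = - 4 \left(4 \left(-2\right) + 5\right)^{2} \left(14 - \frac{14}{3} + \frac{245}{3}\right) = - 4 \left(-8 + 5\right)^{2} \left(14 - \frac{14}{3} + \frac{245}{3}\right) = - 4 \left(-3\right)^{2} \cdot 91 = \left(-4\right) 9 \cdot 91 = \left(-36\right) 91 = -3276$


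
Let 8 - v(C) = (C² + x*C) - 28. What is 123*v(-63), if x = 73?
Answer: 81918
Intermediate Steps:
v(C) = 36 - C² - 73*C (v(C) = 8 - ((C² + 73*C) - 28) = 8 - (-28 + C² + 73*C) = 8 + (28 - C² - 73*C) = 36 - C² - 73*C)
123*v(-63) = 123*(36 - 1*(-63)² - 73*(-63)) = 123*(36 - 1*3969 + 4599) = 123*(36 - 3969 + 4599) = 123*666 = 81918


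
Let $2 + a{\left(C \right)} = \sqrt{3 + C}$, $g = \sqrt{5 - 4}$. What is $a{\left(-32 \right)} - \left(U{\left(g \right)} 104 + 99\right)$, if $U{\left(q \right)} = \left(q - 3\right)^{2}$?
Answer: $-517 + i \sqrt{29} \approx -517.0 + 5.3852 i$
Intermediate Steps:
$g = 1$ ($g = \sqrt{1} = 1$)
$U{\left(q \right)} = \left(-3 + q\right)^{2}$
$a{\left(C \right)} = -2 + \sqrt{3 + C}$
$a{\left(-32 \right)} - \left(U{\left(g \right)} 104 + 99\right) = \left(-2 + \sqrt{3 - 32}\right) - \left(\left(-3 + 1\right)^{2} \cdot 104 + 99\right) = \left(-2 + \sqrt{-29}\right) - \left(\left(-2\right)^{2} \cdot 104 + 99\right) = \left(-2 + i \sqrt{29}\right) - \left(4 \cdot 104 + 99\right) = \left(-2 + i \sqrt{29}\right) - \left(416 + 99\right) = \left(-2 + i \sqrt{29}\right) - 515 = -517 + i \sqrt{29}$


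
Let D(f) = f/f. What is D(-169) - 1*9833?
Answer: -9832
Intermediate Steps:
D(f) = 1
D(-169) - 1*9833 = 1 - 1*9833 = 1 - 9833 = -9832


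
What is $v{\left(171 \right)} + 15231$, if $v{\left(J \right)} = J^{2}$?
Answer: $44472$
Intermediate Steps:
$v{\left(171 \right)} + 15231 = 171^{2} + 15231 = 29241 + 15231 = 44472$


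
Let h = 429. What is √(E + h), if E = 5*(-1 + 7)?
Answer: 3*√51 ≈ 21.424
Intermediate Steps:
E = 30 (E = 5*6 = 30)
√(E + h) = √(30 + 429) = √459 = 3*√51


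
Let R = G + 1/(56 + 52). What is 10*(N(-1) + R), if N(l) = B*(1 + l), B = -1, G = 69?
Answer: 37265/54 ≈ 690.09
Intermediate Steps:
N(l) = -1 - l (N(l) = -(1 + l) = -1 - l)
R = 7453/108 (R = 69 + 1/(56 + 52) = 69 + 1/108 = 7453/108 ≈ 69.009)
10*(N(-1) + R) = 10*((-1 - 1*(-1)) + 7453/108) = 10*((-1 + 1) + 7453/108) = 10*(0 + 7453/108) = 10*(7453/108) = 37265/54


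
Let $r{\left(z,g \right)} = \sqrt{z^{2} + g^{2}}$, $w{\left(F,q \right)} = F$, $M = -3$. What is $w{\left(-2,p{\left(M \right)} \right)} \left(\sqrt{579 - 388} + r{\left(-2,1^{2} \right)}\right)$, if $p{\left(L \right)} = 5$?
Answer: $- 2 \sqrt{5} - 2 \sqrt{191} \approx -32.113$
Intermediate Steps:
$r{\left(z,g \right)} = \sqrt{g^{2} + z^{2}}$
$w{\left(-2,p{\left(M \right)} \right)} \left(\sqrt{579 - 388} + r{\left(-2,1^{2} \right)}\right) = - 2 \left(\sqrt{579 - 388} + \sqrt{\left(1^{2}\right)^{2} + \left(-2\right)^{2}}\right) = - 2 \left(\sqrt{191} + \sqrt{1^{2} + 4}\right) = - 2 \left(\sqrt{191} + \sqrt{1 + 4}\right) = - 2 \left(\sqrt{191} + \sqrt{5}\right) = - 2 \left(\sqrt{5} + \sqrt{191}\right) = - 2 \sqrt{5} - 2 \sqrt{191}$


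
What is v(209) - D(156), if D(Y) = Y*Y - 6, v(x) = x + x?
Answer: -23912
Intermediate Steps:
v(x) = 2*x
D(Y) = -6 + Y**2 (D(Y) = Y**2 - 6 = -6 + Y**2)
v(209) - D(156) = 2*209 - (-6 + 156**2) = 418 - (-6 + 24336) = 418 - 1*24330 = 418 - 24330 = -23912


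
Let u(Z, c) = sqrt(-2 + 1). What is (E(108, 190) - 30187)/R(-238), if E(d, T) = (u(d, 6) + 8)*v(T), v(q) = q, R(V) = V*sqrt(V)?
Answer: I*sqrt(238)*(-28667 + 190*I)/56644 ≈ -0.051747 - 7.8076*I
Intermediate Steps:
R(V) = V**(3/2)
u(Z, c) = I (u(Z, c) = sqrt(-1) = I)
E(d, T) = T*(8 + I) (E(d, T) = (I + 8)*T = (8 + I)*T = T*(8 + I))
(E(108, 190) - 30187)/R(-238) = (190*(8 + I) - 30187)/((-238)**(3/2)) = ((1520 + 190*I) - 30187)/((-238*I*sqrt(238))) = (-28667 + 190*I)*(I*sqrt(238)/56644) = I*sqrt(238)*(-28667 + 190*I)/56644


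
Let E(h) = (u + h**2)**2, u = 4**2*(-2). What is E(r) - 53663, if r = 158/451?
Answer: -2178103310200639/41371966801 ≈ -52647.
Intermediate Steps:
u = -32 (u = 16*(-2) = -32)
r = 158/451 (r = 158*(1/451) = 158/451 ≈ 0.35033)
E(h) = (-32 + h**2)**2
E(r) - 53663 = (-32 + (158/451)**2)**2 - 53663 = (-32 + 24964/203401)**2 - 53663 = (-6483868/203401)**2 - 53663 = 42040544241424/41371966801 - 53663 = -2178103310200639/41371966801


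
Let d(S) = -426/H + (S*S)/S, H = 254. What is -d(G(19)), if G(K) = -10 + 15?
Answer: -422/127 ≈ -3.3228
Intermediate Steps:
G(K) = 5
d(S) = -213/127 + S (d(S) = -426/254 + (S*S)/S = -426*1/254 + S**2/S = -213/127 + S)
-d(G(19)) = -(-213/127 + 5) = -1*422/127 = -422/127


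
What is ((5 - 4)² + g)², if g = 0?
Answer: 1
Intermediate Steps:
((5 - 4)² + g)² = ((5 - 4)² + 0)² = (1² + 0)² = (1 + 0)² = 1² = 1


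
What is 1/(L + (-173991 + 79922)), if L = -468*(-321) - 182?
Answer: 1/55977 ≈ 1.7864e-5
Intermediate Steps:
L = 150046 (L = 150228 - 182 = 150046)
1/(L + (-173991 + 79922)) = 1/(150046 + (-173991 + 79922)) = 1/(150046 - 94069) = 1/55977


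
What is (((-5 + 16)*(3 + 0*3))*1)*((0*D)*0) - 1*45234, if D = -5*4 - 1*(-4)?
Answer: -45234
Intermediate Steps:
D = -16 (D = -20 + 4 = -16)
(((-5 + 16)*(3 + 0*3))*1)*((0*D)*0) - 1*45234 = (((-5 + 16)*(3 + 0*3))*1)*((0*(-16))*0) - 1*45234 = ((11*(3 + 0))*1)*(0*0) - 45234 = ((11*3)*1)*0 - 45234 = (33*1)*0 - 45234 = 33*0 - 45234 = 0 - 45234 = -45234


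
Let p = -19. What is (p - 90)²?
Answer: 11881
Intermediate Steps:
(p - 90)² = (-19 - 90)² = (-109)² = 11881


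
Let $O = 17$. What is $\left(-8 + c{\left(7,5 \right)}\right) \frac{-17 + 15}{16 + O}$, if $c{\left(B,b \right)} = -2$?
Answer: $\frac{20}{33} \approx 0.60606$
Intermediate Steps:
$\left(-8 + c{\left(7,5 \right)}\right) \frac{-17 + 15}{16 + O} = \left(-8 - 2\right) \frac{-17 + 15}{16 + 17} = - 10 \left(- \frac{2}{33}\right) = - 10 \left(\left(-2\right) \frac{1}{33}\right) = \left(-10\right) \left(- \frac{2}{33}\right) = \frac{20}{33}$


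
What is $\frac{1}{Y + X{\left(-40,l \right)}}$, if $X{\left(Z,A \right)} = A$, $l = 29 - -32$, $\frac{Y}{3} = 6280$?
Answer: $\frac{1}{18901} \approx 5.2907 \cdot 10^{-5}$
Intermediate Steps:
$Y = 18840$ ($Y = 3 \cdot 6280 = 18840$)
$l = 61$ ($l = 29 + 32 = 61$)
$\frac{1}{Y + X{\left(-40,l \right)}} = \frac{1}{18840 + 61} = \frac{1}{18901}$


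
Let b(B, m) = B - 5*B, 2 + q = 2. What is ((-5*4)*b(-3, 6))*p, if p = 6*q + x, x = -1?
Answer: 240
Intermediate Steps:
q = 0 (q = -2 + 2 = 0)
p = -1 (p = 6*0 - 1 = 0 - 1 = -1)
b(B, m) = -4*B
((-5*4)*b(-3, 6))*p = ((-5*4)*(-4*(-3)))*(-1) = -20*12*(-1) = -240*(-1) = 240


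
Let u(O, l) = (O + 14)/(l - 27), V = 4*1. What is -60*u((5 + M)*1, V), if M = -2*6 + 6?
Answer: 780/23 ≈ 33.913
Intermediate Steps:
M = -6 (M = -12 + 6 = -6)
V = 4
u(O, l) = (14 + O)/(-27 + l)
-60*u((5 + M)*1, V) = -60*(14 + (5 - 6)*1)/(-27 + 4) = -60*(14 - 1*1)/(-23) = -(-60)*(14 - 1)/23 = -(-60)*13/23 = -60*(-13/23) = 780/23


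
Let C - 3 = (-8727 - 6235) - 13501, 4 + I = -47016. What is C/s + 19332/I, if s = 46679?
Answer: -560146907/548711645 ≈ -1.0208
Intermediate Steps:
I = -47020 (I = -4 - 47016 = -47020)
C = -28460 (C = 3 + ((-8727 - 6235) - 13501) = 3 + (-14962 - 13501) = 3 - 28463 = -28460)
C/s + 19332/I = -28460/46679 + 19332/(-47020) = -28460*1/46679 + 19332*(-1/47020) = -28460/46679 - 4833/11755 = -560146907/548711645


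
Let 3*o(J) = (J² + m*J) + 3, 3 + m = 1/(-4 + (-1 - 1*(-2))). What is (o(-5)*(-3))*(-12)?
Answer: 536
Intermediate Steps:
m = -10/3 (m = -3 + 1/(-4 + (-1 - 1*(-2))) = -3 + 1/(-4 + (-1 + 2)) = -3 + 1/(-4 + 1) = -3 + 1/(-3) = -3 - ⅓ = -10/3 ≈ -3.3333)
o(J) = 1 - 10*J/9 + J²/3 (o(J) = ((J² - 10*J/3) + 3)/3 = (3 + J² - 10*J/3)/3 = 1 - 10*J/9 + J²/3)
(o(-5)*(-3))*(-12) = ((1 - 10/9*(-5) + (⅓)*(-5)²)*(-3))*(-12) = ((1 + 50/9 + (⅓)*25)*(-3))*(-12) = ((1 + 50/9 + 25/3)*(-3))*(-12) = ((134/9)*(-3))*(-12) = -134/3*(-12) = 536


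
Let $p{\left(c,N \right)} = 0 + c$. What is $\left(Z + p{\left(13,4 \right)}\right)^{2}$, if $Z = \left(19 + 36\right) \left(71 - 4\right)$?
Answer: $13675204$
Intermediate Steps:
$Z = 3685$ ($Z = 55 \cdot 67 = 3685$)
$p{\left(c,N \right)} = c$
$\left(Z + p{\left(13,4 \right)}\right)^{2} = \left(3685 + 13\right)^{2} = 3698^{2} = 13675204$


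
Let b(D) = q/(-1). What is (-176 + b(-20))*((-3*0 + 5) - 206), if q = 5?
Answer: 36381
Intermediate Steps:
b(D) = -5 (b(D) = 5/(-1) = 5*(-1) = -5)
(-176 + b(-20))*((-3*0 + 5) - 206) = (-176 - 5)*((-3*0 + 5) - 206) = -181*((0 + 5) - 206) = -181*(5 - 206) = -181*(-201) = 36381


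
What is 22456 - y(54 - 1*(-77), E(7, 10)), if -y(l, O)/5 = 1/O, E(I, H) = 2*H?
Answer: 89825/4 ≈ 22456.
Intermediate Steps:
y(l, O) = -5/O
22456 - y(54 - 1*(-77), E(7, 10)) = 22456 - (-5)/(2*10) = 22456 - (-5)/20 = 22456 - 1*(-¼) = 22456 + ¼ = 89825/4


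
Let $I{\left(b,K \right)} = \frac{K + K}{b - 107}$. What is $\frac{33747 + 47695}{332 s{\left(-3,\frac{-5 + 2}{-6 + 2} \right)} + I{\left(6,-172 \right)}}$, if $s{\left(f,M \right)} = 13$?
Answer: $\frac{4112821}{218130} \approx 18.855$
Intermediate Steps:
$I{\left(b,K \right)} = \frac{2 K}{-107 + b}$
$\frac{33747 + 47695}{332 s{\left(-3,\frac{-5 + 2}{-6 + 2} \right)} + I{\left(6,-172 \right)}} = \frac{33747 + 47695}{332 \cdot 13 + 2 \left(-172\right) \frac{1}{-107 + 6}} = \frac{81442}{4316 + 2 \left(-172\right) \frac{1}{-101}} = \frac{81442}{4316 + 2 \left(-172\right) \left(- \frac{1}{101}\right)} = \frac{81442}{4316 + \frac{344}{101}} = \frac{81442}{\frac{436260}{101}} = 81442 \cdot \frac{101}{436260} = \frac{4112821}{218130}$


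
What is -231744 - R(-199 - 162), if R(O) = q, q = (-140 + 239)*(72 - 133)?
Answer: -225705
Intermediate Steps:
q = -6039 (q = 99*(-61) = -6039)
R(O) = -6039
-231744 - R(-199 - 162) = -231744 - 1*(-6039) = -231744 + 6039 = -225705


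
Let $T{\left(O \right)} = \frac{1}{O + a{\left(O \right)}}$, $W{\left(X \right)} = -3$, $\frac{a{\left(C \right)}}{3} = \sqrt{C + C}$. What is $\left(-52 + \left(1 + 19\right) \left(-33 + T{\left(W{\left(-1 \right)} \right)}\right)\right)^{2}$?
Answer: $\frac{16 \left(- 1420415 i + 575652 \sqrt{6}\right)}{9 \left(- 5 i + 2 \sqrt{6}\right)} \approx 5.083 \cdot 10^{5} + 3326.4 i$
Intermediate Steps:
$a{\left(C \right)} = 3 \sqrt{2} \sqrt{C}$ ($a{\left(C \right)} = 3 \sqrt{C + C} = 3 \sqrt{2 C} = 3 \sqrt{2} \sqrt{C}$)
$T{\left(O \right)} = \frac{1}{O + 3 \sqrt{2} \sqrt{O}}$
$\left(-52 + \left(1 + 19\right) \left(-33 + T{\left(W{\left(-1 \right)} \right)}\right)\right)^{2} = \left(-52 + \left(1 + 19\right) \left(-33 + \frac{1}{-3 + 3 \sqrt{2} \sqrt{-3}}\right)\right)^{2} = \left(-52 + 20 \left(-33 + \frac{1}{-3 + 3 \sqrt{2} i \sqrt{3}}\right)\right)^{2} = \left(-52 + 20 \left(-33 + \frac{1}{-3 + 3 i \sqrt{6}}\right)\right)^{2} = \left(-52 - \left(660 - \frac{20}{-3 + 3 i \sqrt{6}}\right)\right)^{2} = \left(-712 + \frac{20}{-3 + 3 i \sqrt{6}}\right)^{2}$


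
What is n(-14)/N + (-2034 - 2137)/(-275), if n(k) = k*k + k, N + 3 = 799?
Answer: 1685083/109450 ≈ 15.396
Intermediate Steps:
N = 796 (N = -3 + 799 = 796)
n(k) = k + k**2 (n(k) = k**2 + k = k + k**2)
n(-14)/N + (-2034 - 2137)/(-275) = -14*(1 - 14)/796 + (-2034 - 2137)/(-275) = -14*(-13)*(1/796) - 4171*(-1/275) = 182*(1/796) + 4171/275 = 91/398 + 4171/275 = 1685083/109450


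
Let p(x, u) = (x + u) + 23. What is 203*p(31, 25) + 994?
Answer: 17031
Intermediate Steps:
p(x, u) = 23 + u + x (p(x, u) = (u + x) + 23 = 23 + u + x)
203*p(31, 25) + 994 = 203*(23 + 25 + 31) + 994 = 203*79 + 994 = 16037 + 994 = 17031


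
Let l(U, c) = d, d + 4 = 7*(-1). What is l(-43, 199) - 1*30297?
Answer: -30308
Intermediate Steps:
d = -11 (d = -4 + 7*(-1) = -4 - 7 = -11)
l(U, c) = -11
l(-43, 199) - 1*30297 = -11 - 1*30297 = -11 - 30297 = -30308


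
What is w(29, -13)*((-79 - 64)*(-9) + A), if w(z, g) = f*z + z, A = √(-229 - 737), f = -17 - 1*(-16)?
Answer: 0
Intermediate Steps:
f = -1 (f = -17 + 16 = -1)
A = I*√966 (A = √(-966) = I*√966 ≈ 31.081*I)
w(z, g) = 0 (w(z, g) = -z + z = 0)
w(29, -13)*((-79 - 64)*(-9) + A) = 0*((-79 - 64)*(-9) + I*√966) = 0*(-143*(-9) + I*√966) = 0*(1287 + I*√966) = 0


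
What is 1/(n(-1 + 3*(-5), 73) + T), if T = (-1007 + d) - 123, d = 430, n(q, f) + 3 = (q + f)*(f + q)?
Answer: 1/2546 ≈ 0.00039277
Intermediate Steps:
n(q, f) = -3 + (f + q)² (n(q, f) = -3 + (q + f)*(f + q) = -3 + (f + q)*(f + q) = -3 + (f + q)²)
T = -700 (T = (-1007 + 430) - 123 = -577 - 123 = -700)
1/(n(-1 + 3*(-5), 73) + T) = 1/((-3 + (73 + (-1 + 3*(-5)))²) - 700) = 1/((-3 + (73 + (-1 - 15))²) - 700) = 1/((-3 + (73 - 16)²) - 700) = 1/((-3 + 57²) - 700) = 1/((-3 + 3249) - 700) = 1/(3246 - 700) = 1/2546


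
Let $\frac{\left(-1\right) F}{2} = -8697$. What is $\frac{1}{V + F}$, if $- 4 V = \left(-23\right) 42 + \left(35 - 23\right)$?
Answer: $\frac{2}{35265} \approx 5.6713 \cdot 10^{-5}$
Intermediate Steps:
$V = \frac{477}{2}$ ($V = - \frac{\left(-23\right) 42 + \left(35 - 23\right)}{4} = - \frac{-966 + \left(35 - 23\right)}{4} = - \frac{-966 + 12}{4} = \left(- \frac{1}{4}\right) \left(-954\right) = \frac{477}{2} \approx 238.5$)
$F = 17394$ ($F = \left(-2\right) \left(-8697\right) = 17394$)
$\frac{1}{V + F} = \frac{1}{\frac{477}{2} + 17394} = \frac{1}{\frac{35265}{2}} = \frac{2}{35265}$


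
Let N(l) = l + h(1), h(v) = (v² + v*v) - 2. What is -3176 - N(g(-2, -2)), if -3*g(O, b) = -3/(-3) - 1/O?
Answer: -6351/2 ≈ -3175.5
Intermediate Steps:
h(v) = -2 + 2*v² (h(v) = (v² + v²) - 2 = 2*v² - 2 = -2 + 2*v²)
g(O, b) = -⅓ + 1/(3*O) (g(O, b) = -(-3/(-3) - 1/O)/3 = -(-3*(-⅓) - 1/O)/3 = -(1 - 1/O)/3 = -⅓ + 1/(3*O))
N(l) = l (N(l) = l + (-2 + 2*1²) = l + (-2 + 2*1) = l + (-2 + 2) = l + 0 = l)
-3176 - N(g(-2, -2)) = -3176 - (1 - 1*(-2))/(3*(-2)) = -3176 - (-1)*(1 + 2)/(3*2) = -3176 - (-1)*3/(3*2) = -3176 - 1*(-½) = -3176 + ½ = -6351/2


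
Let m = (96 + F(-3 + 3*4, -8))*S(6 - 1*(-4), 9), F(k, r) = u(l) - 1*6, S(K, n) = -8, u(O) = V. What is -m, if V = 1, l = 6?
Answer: 728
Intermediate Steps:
u(O) = 1
F(k, r) = -5 (F(k, r) = 1 - 1*6 = 1 - 6 = -5)
m = -728 (m = (96 - 5)*(-8) = 91*(-8) = -728)
-m = -1*(-728) = 728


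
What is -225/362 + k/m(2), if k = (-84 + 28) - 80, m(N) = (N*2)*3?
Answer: -12983/1086 ≈ -11.955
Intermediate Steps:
m(N) = 6*N (m(N) = (2*N)*3 = 6*N)
k = -136 (k = -56 - 80 = -136)
-225/362 + k/m(2) = -225/362 - 136/(6*2) = -225*1/362 - 136/12 = -225/362 - 136*1/12 = -225/362 - 34/3 = -12983/1086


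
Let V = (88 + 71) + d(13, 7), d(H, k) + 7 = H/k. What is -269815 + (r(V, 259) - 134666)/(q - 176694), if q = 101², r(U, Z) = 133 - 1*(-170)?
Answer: -44922174432/166493 ≈ -2.6981e+5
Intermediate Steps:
d(H, k) = -7 + H/k
V = 1077/7 (V = (88 + 71) + (-7 + 13/7) = 159 + (-7 + 13*(⅐)) = 159 + (-7 + 13/7) = 159 - 36/7 = 1077/7 ≈ 153.86)
r(U, Z) = 303 (r(U, Z) = 133 + 170 = 303)
q = 10201
-269815 + (r(V, 259) - 134666)/(q - 176694) = -269815 + (303 - 134666)/(10201 - 176694) = -269815 - 134363/(-166493) = -269815 - 134363*(-1/166493) = -269815 + 134363/166493 = -44922174432/166493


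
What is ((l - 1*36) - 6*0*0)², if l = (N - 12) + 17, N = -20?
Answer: 2601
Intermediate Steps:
l = -15 (l = (-20 - 12) + 17 = -32 + 17 = -15)
((l - 1*36) - 6*0*0)² = ((-15 - 1*36) - 6*0*0)² = ((-15 - 36) + 0*0)² = (-51 + 0)² = (-51)² = 2601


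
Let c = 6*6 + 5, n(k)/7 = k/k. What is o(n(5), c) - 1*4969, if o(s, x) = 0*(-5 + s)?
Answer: -4969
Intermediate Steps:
n(k) = 7 (n(k) = 7*(k/k) = 7*1 = 7)
c = 41 (c = 36 + 5 = 41)
o(s, x) = 0
o(n(5), c) - 1*4969 = 0 - 1*4969 = 0 - 4969 = -4969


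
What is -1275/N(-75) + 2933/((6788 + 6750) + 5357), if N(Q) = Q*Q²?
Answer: 3363868/21256875 ≈ 0.15825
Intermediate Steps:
N(Q) = Q³
-1275/N(-75) + 2933/((6788 + 6750) + 5357) = -1275/((-75)³) + 2933/((6788 + 6750) + 5357) = -1275/(-421875) + 2933/(13538 + 5357) = -1275*(-1/421875) + 2933/18895 = 17/5625 + 2933*(1/18895) = 17/5625 + 2933/18895 = 3363868/21256875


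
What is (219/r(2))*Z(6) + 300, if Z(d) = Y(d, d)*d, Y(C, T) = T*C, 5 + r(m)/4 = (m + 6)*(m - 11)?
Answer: 11274/77 ≈ 146.42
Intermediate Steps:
r(m) = -20 + 4*(-11 + m)*(6 + m) (r(m) = -20 + 4*((m + 6)*(m - 11)) = -20 + 4*((6 + m)*(-11 + m)) = -20 + 4*((-11 + m)*(6 + m)) = -20 + 4*(-11 + m)*(6 + m))
Y(C, T) = C*T
Z(d) = d³ (Z(d) = (d*d)*d = d²*d = d³)
(219/r(2))*Z(6) + 300 = (219/(-284 - 20*2 + 4*2²))*6³ + 300 = (219/(-284 - 40 + 4*4))*216 + 300 = (219/(-284 - 40 + 16))*216 + 300 = (219/(-308))*216 + 300 = (219*(-1/308))*216 + 300 = -219/308*216 + 300 = -11826/77 + 300 = 11274/77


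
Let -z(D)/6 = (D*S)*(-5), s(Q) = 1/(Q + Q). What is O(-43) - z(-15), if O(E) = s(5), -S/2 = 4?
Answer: -35999/10 ≈ -3599.9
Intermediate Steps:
S = -8 (S = -2*4 = -8)
s(Q) = 1/(2*Q)
O(E) = 1/10 (O(E) = (1/2)/5 = (1/2)*(1/5) = 1/10)
z(D) = -240*D (z(D) = -6*D*(-8)*(-5) = -6*(-8*D)*(-5) = -240*D)
O(-43) - z(-15) = 1/10 - (-240)*(-15) = 1/10 - 1*3600 = 1/10 - 3600 = -35999/10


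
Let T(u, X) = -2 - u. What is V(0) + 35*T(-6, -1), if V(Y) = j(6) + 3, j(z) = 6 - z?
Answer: 143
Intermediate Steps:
V(Y) = 3 (V(Y) = (6 - 1*6) + 3 = (6 - 6) + 3 = 0 + 3 = 3)
V(0) + 35*T(-6, -1) = 3 + 35*(-2 - 1*(-6)) = 3 + 35*(-2 + 6) = 3 + 35*4 = 3 + 140 = 143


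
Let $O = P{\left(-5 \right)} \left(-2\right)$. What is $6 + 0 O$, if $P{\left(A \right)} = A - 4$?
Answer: $6$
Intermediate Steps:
$P{\left(A \right)} = -4 + A$ ($P{\left(A \right)} = A - 4 = -4 + A$)
$O = 18$ ($O = \left(-4 - 5\right) \left(-2\right) = \left(-9\right) \left(-2\right) = 18$)
$6 + 0 O = 6 + 0 \cdot 18 = 6 + 0 = 6$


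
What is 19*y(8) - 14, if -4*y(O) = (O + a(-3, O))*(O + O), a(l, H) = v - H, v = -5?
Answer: 366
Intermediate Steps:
a(l, H) = -5 - H
y(O) = 5*O/2 (y(O) = -(O + (-5 - O))*(O + O)/4 = -(-5)*2*O/4 = -(-5)*O/2 = 5*O/2)
19*y(8) - 14 = 19*((5/2)*8) - 14 = 19*20 - 14 = 380 - 14 = 366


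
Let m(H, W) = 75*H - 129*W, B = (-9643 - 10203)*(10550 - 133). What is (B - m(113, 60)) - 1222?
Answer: -206737739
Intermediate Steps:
B = -206735782 (B = -19846*10417 = -206735782)
m(H, W) = -129*W + 75*H
(B - m(113, 60)) - 1222 = (-206735782 - (-129*60 + 75*113)) - 1222 = (-206735782 - (-7740 + 8475)) - 1222 = (-206735782 - 1*735) - 1222 = (-206735782 - 735) - 1222 = -206736517 - 1222 = -206737739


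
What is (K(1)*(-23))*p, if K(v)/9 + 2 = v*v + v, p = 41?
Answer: 0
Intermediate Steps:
K(v) = -18 + 9*v + 9*v² (K(v) = -18 + 9*(v*v + v) = -18 + 9*(v² + v) = -18 + 9*(v + v²) = -18 + (9*v + 9*v²) = -18 + 9*v + 9*v²)
(K(1)*(-23))*p = ((-18 + 9*1 + 9*1²)*(-23))*41 = ((-18 + 9 + 9*1)*(-23))*41 = ((-18 + 9 + 9)*(-23))*41 = (0*(-23))*41 = 0*41 = 0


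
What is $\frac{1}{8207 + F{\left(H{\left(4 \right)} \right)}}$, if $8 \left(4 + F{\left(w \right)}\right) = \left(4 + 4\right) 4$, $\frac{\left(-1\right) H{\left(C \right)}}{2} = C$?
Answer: $\frac{1}{8207} \approx 0.00012185$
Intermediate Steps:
$H{\left(C \right)} = - 2 C$
$F{\left(w \right)} = 0$ ($F{\left(w \right)} = -4 + \frac{\left(4 + 4\right) 4}{8} = -4 + \frac{8 \cdot 4}{8} = -4 + \frac{1}{8} \cdot 32 = -4 + 4 = 0$)
$\frac{1}{8207 + F{\left(H{\left(4 \right)} \right)}} = \frac{1}{8207 + 0} = \frac{1}{8207}$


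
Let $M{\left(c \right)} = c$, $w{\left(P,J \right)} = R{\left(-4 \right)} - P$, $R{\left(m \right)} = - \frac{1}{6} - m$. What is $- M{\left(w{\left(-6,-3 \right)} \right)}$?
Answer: $- \frac{59}{6} \approx -9.8333$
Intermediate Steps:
$R{\left(m \right)} = - \frac{1}{6} - m$ ($R{\left(m \right)} = \left(-1\right) \frac{1}{6} - m = - \frac{1}{6} - m$)
$w{\left(P,J \right)} = \frac{23}{6} - P$ ($w{\left(P,J \right)} = \left(- \frac{1}{6} - -4\right) - P = \left(- \frac{1}{6} + 4\right) - P = \frac{23}{6} - P$)
$- M{\left(w{\left(-6,-3 \right)} \right)} = - (\frac{23}{6} - -6) = - (\frac{23}{6} + 6) = \left(-1\right) \frac{59}{6} = - \frac{59}{6}$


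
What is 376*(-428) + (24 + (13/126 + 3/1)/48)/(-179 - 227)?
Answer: -395156918407/2455488 ≈ -1.6093e+5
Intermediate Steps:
376*(-428) + (24 + (13/126 + 3/1)/48)/(-179 - 227) = -160928 + (24 + (13*(1/126) + 3*1)*(1/48))/(-406) = -160928 + (24 + (13/126 + 3)*(1/48))*(-1/406) = -160928 + (24 + (391/126)*(1/48))*(-1/406) = -160928 + (24 + 391/6048)*(-1/406) = -160928 + (145543/6048)*(-1/406) = -160928 - 145543/2455488 = -395156918407/2455488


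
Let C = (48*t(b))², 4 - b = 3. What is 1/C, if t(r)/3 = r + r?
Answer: 1/82944 ≈ 1.2056e-5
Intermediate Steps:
b = 1 (b = 4 - 1*3 = 4 - 3 = 1)
t(r) = 6*r (t(r) = 3*(r + r) = 3*(2*r) = 6*r)
C = 82944 (C = (48*(6*1))² = (48*6)² = 288² = 82944)
1/C = 1/82944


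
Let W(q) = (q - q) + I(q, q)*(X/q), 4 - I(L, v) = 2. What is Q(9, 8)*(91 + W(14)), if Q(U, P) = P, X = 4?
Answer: 5128/7 ≈ 732.57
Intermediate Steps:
I(L, v) = 2 (I(L, v) = 4 - 1*2 = 4 - 2 = 2)
W(q) = 8/q (W(q) = (q - q) + 2*(4/q) = 0 + 8/q = 8/q)
Q(9, 8)*(91 + W(14)) = 8*(91 + 8/14) = 8*(91 + 8*(1/14)) = 8*(91 + 4/7) = 8*(641/7) = 5128/7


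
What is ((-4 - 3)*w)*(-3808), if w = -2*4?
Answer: -213248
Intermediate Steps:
w = -8
((-4 - 3)*w)*(-3808) = ((-4 - 3)*(-8))*(-3808) = -7*(-8)*(-3808) = 56*(-3808) = -213248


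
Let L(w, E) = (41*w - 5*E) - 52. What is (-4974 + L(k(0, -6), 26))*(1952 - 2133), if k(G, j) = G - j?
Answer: 888710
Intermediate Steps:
L(w, E) = -52 - 5*E + 41*w (L(w, E) = (-5*E + 41*w) - 52 = -52 - 5*E + 41*w)
(-4974 + L(k(0, -6), 26))*(1952 - 2133) = (-4974 + (-52 - 5*26 + 41*(0 - 1*(-6))))*(1952 - 2133) = (-4974 + (-52 - 130 + 41*(0 + 6)))*(-181) = (-4974 + (-52 - 130 + 41*6))*(-181) = (-4974 + (-52 - 130 + 246))*(-181) = (-4974 + 64)*(-181) = -4910*(-181) = 888710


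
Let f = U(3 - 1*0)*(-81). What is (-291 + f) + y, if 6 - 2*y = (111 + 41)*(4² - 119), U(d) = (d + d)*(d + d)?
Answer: 4624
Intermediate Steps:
U(d) = 4*d² (U(d) = (2*d)*(2*d) = 4*d²)
f = -2916 (f = (4*(3 - 1*0)²)*(-81) = (4*(3 + 0)²)*(-81) = (4*3²)*(-81) = (4*9)*(-81) = 36*(-81) = -2916)
y = 7831 (y = 3 - (111 + 41)*(4² - 119)/2 = 3 - 76*(16 - 119) = 3 - 76*(-103) = 3 - ½*(-15656) = 3 + 7828 = 7831)
(-291 + f) + y = (-291 - 2916) + 7831 = -3207 + 7831 = 4624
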